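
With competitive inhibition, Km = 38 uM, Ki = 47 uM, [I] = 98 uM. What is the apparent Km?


Km_app = Km * (1 + [I]/Ki)
Km_app = 38 * (1 + 98/47)
Km_app = 117.234 uM

117.234 uM


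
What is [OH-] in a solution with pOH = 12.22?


[OH-] = 10^(-pOH)
[OH-] = 10^(-12.22)
[OH-] = 6.026e-13 M

6.026e-13 M


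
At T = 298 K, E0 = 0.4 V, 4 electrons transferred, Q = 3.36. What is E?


E = E0 - (RT/nF) * ln(Q)
E = 0.4 - (8.314 * 298 / (4 * 96485)) * ln(3.36)
E = 0.3922 V

0.3922 V


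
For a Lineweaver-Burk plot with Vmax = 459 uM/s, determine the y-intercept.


y-intercept = 1/Vmax
= 1/459
= 0.0022 s/uM

0.0022 s/uM


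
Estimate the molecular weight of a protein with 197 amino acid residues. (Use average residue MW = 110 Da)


MW = n_residues * 110 Da
MW = 197 * 110
MW = 21670 Da

21670 Da


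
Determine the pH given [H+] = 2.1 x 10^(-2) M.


pH = -log10([H+])
pH = -log10(2.1 x 10^(-2))
pH = 1.6778

1.6778


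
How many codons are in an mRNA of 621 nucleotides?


codons = nucleotides / 3
codons = 621 / 3 = 207

207


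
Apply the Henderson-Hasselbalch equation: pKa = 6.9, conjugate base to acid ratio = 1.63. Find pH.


pH = pKa + log10([A-]/[HA])
pH = 6.9 + log10(1.63)
pH = 7.1122

7.1122


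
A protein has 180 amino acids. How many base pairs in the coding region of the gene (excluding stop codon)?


Each amino acid = 1 codon = 3 bp
bp = 180 * 3 = 540 bp

540 bp


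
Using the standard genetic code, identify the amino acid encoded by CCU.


Standard genetic code lookup.
Codon CCU -> Pro

Pro


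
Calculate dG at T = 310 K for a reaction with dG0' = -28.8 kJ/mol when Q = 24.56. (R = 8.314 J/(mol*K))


dG = dG0' + RT * ln(Q) / 1000
dG = -28.8 + 8.314 * 310 * ln(24.56) / 1000
dG = -20.5496 kJ/mol

-20.5496 kJ/mol


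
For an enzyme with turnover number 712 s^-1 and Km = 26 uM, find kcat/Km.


Catalytic efficiency = kcat / Km
= 712 / 26
= 27.3846 uM^-1*s^-1

27.3846 uM^-1*s^-1


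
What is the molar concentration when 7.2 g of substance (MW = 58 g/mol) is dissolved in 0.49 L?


C = (mass / MW) / volume
C = (7.2 / 58) / 0.49
C = 0.2533 M

0.2533 M


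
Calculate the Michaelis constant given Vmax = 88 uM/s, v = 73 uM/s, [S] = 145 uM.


Km = [S] * (Vmax - v) / v
Km = 145 * (88 - 73) / 73
Km = 29.7945 uM

29.7945 uM


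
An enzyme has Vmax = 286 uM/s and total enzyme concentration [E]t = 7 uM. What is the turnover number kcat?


kcat = Vmax / [E]t
kcat = 286 / 7
kcat = 40.8571 s^-1

40.8571 s^-1


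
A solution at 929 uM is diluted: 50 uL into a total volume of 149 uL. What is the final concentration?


C2 = C1 * V1 / V2
C2 = 929 * 50 / 149
C2 = 311.745 uM

311.745 uM


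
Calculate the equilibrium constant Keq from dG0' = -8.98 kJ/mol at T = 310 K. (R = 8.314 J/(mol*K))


Keq = exp(-dG0 * 1000 / (R * T))
Keq = exp(-(-8.98) * 1000 / (8.314 * 310))
Keq = 32.5967

32.5967


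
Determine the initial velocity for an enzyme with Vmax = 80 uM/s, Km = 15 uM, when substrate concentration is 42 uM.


v = Vmax * [S] / (Km + [S])
v = 80 * 42 / (15 + 42)
v = 58.9474 uM/s

58.9474 uM/s


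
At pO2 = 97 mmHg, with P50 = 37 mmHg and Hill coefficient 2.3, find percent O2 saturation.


Y = pO2^n / (P50^n + pO2^n)
Y = 97^2.3 / (37^2.3 + 97^2.3)
Y = 90.17%

90.17%


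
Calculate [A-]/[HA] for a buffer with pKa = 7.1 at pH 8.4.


[A-]/[HA] = 10^(pH - pKa)
= 10^(8.4 - 7.1)
= 19.9526

19.9526


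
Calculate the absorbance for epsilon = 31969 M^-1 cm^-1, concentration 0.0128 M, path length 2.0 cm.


A = epsilon * c * l
A = 31969 * 0.0128 * 2.0
A = 818.4064

818.4064


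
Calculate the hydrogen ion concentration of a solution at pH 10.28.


[H+] = 10^(-pH)
[H+] = 10^(-10.28)
[H+] = 5.248e-11 M

5.248e-11 M


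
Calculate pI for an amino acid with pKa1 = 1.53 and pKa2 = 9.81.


pI = (pKa1 + pKa2) / 2
pI = (1.53 + 9.81) / 2
pI = 5.67

5.67


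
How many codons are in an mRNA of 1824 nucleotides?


codons = nucleotides / 3
codons = 1824 / 3 = 608

608


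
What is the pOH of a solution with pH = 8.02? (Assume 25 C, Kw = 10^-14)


pOH = 14 - pH
pOH = 14 - 8.02
pOH = 5.98

5.98


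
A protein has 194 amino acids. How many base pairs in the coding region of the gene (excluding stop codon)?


Each amino acid = 1 codon = 3 bp
bp = 194 * 3 = 582 bp

582 bp


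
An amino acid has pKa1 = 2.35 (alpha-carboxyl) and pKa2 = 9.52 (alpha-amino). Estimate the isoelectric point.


pI = (pKa1 + pKa2) / 2
pI = (2.35 + 9.52) / 2
pI = 5.935

5.935


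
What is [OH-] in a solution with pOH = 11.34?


[OH-] = 10^(-pOH)
[OH-] = 10^(-11.34)
[OH-] = 4.571e-12 M

4.571e-12 M


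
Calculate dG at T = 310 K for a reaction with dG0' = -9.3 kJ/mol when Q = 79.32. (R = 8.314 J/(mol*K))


dG = dG0' + RT * ln(Q) / 1000
dG = -9.3 + 8.314 * 310 * ln(79.32) / 1000
dG = 1.972 kJ/mol

1.972 kJ/mol


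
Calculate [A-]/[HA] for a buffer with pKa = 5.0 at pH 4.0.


[A-]/[HA] = 10^(pH - pKa)
= 10^(4.0 - 5.0)
= 0.1

0.1


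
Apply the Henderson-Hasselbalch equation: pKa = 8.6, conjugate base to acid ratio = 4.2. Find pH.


pH = pKa + log10([A-]/[HA])
pH = 8.6 + log10(4.2)
pH = 9.2232

9.2232


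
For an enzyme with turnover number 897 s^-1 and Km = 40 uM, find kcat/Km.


Catalytic efficiency = kcat / Km
= 897 / 40
= 22.425 uM^-1*s^-1

22.425 uM^-1*s^-1


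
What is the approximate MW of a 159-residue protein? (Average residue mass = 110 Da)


MW = n_residues * 110 Da
MW = 159 * 110
MW = 17490 Da

17490 Da


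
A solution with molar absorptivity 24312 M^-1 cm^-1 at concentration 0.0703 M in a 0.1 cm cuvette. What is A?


A = epsilon * c * l
A = 24312 * 0.0703 * 0.1
A = 170.9134

170.9134


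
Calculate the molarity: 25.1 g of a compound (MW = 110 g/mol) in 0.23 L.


C = (mass / MW) / volume
C = (25.1 / 110) / 0.23
C = 0.9921 M

0.9921 M


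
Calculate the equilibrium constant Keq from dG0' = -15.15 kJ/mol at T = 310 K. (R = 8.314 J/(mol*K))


Keq = exp(-dG0 * 1000 / (R * T))
Keq = exp(-(-15.15) * 1000 / (8.314 * 310))
Keq = 357.1491

357.1491


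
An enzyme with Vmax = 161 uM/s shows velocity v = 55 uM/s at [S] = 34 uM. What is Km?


Km = [S] * (Vmax - v) / v
Km = 34 * (161 - 55) / 55
Km = 65.5273 uM

65.5273 uM


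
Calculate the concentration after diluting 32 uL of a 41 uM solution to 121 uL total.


C2 = C1 * V1 / V2
C2 = 41 * 32 / 121
C2 = 10.843 uM

10.843 uM


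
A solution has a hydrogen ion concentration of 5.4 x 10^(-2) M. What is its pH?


pH = -log10([H+])
pH = -log10(5.4 x 10^(-2))
pH = 1.2676

1.2676


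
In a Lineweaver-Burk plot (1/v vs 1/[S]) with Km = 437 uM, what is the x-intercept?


x-intercept = -1/Km
= -1/437
= -0.0023 1/uM

-0.0023 1/uM


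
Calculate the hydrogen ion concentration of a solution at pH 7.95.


[H+] = 10^(-pH)
[H+] = 10^(-7.95)
[H+] = 1.122e-08 M

1.122e-08 M


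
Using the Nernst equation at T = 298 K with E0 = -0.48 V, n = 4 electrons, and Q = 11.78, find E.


E = E0 - (RT/nF) * ln(Q)
E = -0.48 - (8.314 * 298 / (4 * 96485)) * ln(11.78)
E = -0.4958 V

-0.4958 V


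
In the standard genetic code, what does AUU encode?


Standard genetic code lookup.
Codon AUU -> Ile

Ile


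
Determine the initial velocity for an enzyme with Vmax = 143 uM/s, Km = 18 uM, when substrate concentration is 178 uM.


v = Vmax * [S] / (Km + [S])
v = 143 * 178 / (18 + 178)
v = 129.8673 uM/s

129.8673 uM/s


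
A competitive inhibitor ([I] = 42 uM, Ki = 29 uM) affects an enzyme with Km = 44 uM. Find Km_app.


Km_app = Km * (1 + [I]/Ki)
Km_app = 44 * (1 + 42/29)
Km_app = 107.7241 uM

107.7241 uM


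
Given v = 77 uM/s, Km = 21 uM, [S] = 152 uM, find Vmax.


Vmax = v * (Km + [S]) / [S]
Vmax = 77 * (21 + 152) / 152
Vmax = 87.6382 uM/s

87.6382 uM/s


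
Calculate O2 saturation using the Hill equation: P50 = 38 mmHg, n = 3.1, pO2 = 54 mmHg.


Y = pO2^n / (P50^n + pO2^n)
Y = 54^3.1 / (38^3.1 + 54^3.1)
Y = 74.83%

74.83%


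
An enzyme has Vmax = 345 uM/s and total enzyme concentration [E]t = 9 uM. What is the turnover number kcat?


kcat = Vmax / [E]t
kcat = 345 / 9
kcat = 38.3333 s^-1

38.3333 s^-1


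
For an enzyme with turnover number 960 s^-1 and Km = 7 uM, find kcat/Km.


Catalytic efficiency = kcat / Km
= 960 / 7
= 137.1429 uM^-1*s^-1

137.1429 uM^-1*s^-1


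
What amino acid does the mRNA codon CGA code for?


Standard genetic code lookup.
Codon CGA -> Arg

Arg


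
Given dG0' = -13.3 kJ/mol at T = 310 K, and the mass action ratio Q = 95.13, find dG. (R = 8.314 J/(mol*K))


dG = dG0' + RT * ln(Q) / 1000
dG = -13.3 + 8.314 * 310 * ln(95.13) / 1000
dG = -1.5596 kJ/mol

-1.5596 kJ/mol


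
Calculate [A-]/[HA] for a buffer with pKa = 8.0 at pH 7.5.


[A-]/[HA] = 10^(pH - pKa)
= 10^(7.5 - 8.0)
= 0.3162

0.3162


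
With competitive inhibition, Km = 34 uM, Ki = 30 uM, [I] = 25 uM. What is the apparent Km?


Km_app = Km * (1 + [I]/Ki)
Km_app = 34 * (1 + 25/30)
Km_app = 62.3333 uM

62.3333 uM


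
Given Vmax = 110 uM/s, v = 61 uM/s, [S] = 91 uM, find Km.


Km = [S] * (Vmax - v) / v
Km = 91 * (110 - 61) / 61
Km = 73.0984 uM

73.0984 uM


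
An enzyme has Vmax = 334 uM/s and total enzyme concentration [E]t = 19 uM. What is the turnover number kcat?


kcat = Vmax / [E]t
kcat = 334 / 19
kcat = 17.5789 s^-1

17.5789 s^-1


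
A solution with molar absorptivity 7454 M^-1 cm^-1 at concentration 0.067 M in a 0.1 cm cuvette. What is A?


A = epsilon * c * l
A = 7454 * 0.067 * 0.1
A = 49.9418

49.9418


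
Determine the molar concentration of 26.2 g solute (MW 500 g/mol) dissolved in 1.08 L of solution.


C = (mass / MW) / volume
C = (26.2 / 500) / 1.08
C = 0.0485 M

0.0485 M


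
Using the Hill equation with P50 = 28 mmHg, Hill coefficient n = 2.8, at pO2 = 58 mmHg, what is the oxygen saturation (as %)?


Y = pO2^n / (P50^n + pO2^n)
Y = 58^2.8 / (28^2.8 + 58^2.8)
Y = 88.48%

88.48%


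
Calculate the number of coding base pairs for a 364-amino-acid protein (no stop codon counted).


Each amino acid = 1 codon = 3 bp
bp = 364 * 3 = 1092 bp

1092 bp


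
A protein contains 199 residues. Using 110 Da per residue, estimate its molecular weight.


MW = n_residues * 110 Da
MW = 199 * 110
MW = 21890 Da

21890 Da


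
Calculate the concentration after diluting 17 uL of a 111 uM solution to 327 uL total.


C2 = C1 * V1 / V2
C2 = 111 * 17 / 327
C2 = 5.7706 uM

5.7706 uM


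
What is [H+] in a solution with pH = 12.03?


[H+] = 10^(-pH)
[H+] = 10^(-12.03)
[H+] = 9.333e-13 M

9.333e-13 M


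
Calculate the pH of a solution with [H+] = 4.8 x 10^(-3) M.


pH = -log10([H+])
pH = -log10(4.8 x 10^(-3))
pH = 2.3188

2.3188


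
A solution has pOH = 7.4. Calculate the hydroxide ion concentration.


[OH-] = 10^(-pOH)
[OH-] = 10^(-7.4)
[OH-] = 3.981e-08 M

3.981e-08 M


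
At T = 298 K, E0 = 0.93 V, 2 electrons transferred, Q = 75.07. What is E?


E = E0 - (RT/nF) * ln(Q)
E = 0.93 - (8.314 * 298 / (2 * 96485)) * ln(75.07)
E = 0.8746 V

0.8746 V


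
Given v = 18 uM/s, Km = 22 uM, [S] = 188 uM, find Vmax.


Vmax = v * (Km + [S]) / [S]
Vmax = 18 * (22 + 188) / 188
Vmax = 20.1064 uM/s

20.1064 uM/s


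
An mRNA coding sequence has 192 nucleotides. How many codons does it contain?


codons = nucleotides / 3
codons = 192 / 3 = 64

64


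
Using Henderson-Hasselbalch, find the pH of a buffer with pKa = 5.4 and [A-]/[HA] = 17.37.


pH = pKa + log10([A-]/[HA])
pH = 5.4 + log10(17.37)
pH = 6.6398

6.6398


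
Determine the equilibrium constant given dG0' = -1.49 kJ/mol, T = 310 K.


Keq = exp(-dG0 * 1000 / (R * T))
Keq = exp(-(-1.49) * 1000 / (8.314 * 310))
Keq = 1.7827

1.7827


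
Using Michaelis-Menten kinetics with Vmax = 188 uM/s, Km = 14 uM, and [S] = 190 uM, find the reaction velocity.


v = Vmax * [S] / (Km + [S])
v = 188 * 190 / (14 + 190)
v = 175.098 uM/s

175.098 uM/s


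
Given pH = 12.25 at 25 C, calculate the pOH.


pOH = 14 - pH
pOH = 14 - 12.25
pOH = 1.75

1.75


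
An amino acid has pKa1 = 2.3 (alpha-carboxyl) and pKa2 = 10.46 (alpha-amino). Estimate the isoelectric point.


pI = (pKa1 + pKa2) / 2
pI = (2.3 + 10.46) / 2
pI = 6.38

6.38


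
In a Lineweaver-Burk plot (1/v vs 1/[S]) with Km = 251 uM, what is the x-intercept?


x-intercept = -1/Km
= -1/251
= -0.004 1/uM

-0.004 1/uM


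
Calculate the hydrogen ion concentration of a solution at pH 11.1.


[H+] = 10^(-pH)
[H+] = 10^(-11.1)
[H+] = 7.943e-12 M

7.943e-12 M


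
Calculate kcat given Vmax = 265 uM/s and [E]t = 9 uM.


kcat = Vmax / [E]t
kcat = 265 / 9
kcat = 29.4444 s^-1

29.4444 s^-1


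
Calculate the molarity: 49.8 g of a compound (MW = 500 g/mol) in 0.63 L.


C = (mass / MW) / volume
C = (49.8 / 500) / 0.63
C = 0.1581 M

0.1581 M


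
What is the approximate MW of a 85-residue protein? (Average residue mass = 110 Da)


MW = n_residues * 110 Da
MW = 85 * 110
MW = 9350 Da

9350 Da


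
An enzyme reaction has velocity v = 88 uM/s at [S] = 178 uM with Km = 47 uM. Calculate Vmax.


Vmax = v * (Km + [S]) / [S]
Vmax = 88 * (47 + 178) / 178
Vmax = 111.236 uM/s

111.236 uM/s


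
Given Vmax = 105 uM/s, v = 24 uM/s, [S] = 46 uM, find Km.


Km = [S] * (Vmax - v) / v
Km = 46 * (105 - 24) / 24
Km = 155.25 uM

155.25 uM


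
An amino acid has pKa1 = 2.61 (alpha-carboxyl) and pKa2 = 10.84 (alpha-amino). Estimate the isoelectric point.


pI = (pKa1 + pKa2) / 2
pI = (2.61 + 10.84) / 2
pI = 6.725

6.725


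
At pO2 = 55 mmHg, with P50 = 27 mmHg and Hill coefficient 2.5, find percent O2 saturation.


Y = pO2^n / (P50^n + pO2^n)
Y = 55^2.5 / (27^2.5 + 55^2.5)
Y = 85.55%

85.55%


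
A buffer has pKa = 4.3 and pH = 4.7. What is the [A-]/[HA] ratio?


[A-]/[HA] = 10^(pH - pKa)
= 10^(4.7 - 4.3)
= 2.5119

2.5119


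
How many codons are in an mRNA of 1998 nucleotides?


codons = nucleotides / 3
codons = 1998 / 3 = 666

666


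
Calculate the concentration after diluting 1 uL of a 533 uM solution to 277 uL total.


C2 = C1 * V1 / V2
C2 = 533 * 1 / 277
C2 = 1.9242 uM

1.9242 uM


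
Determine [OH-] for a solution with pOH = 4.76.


[OH-] = 10^(-pOH)
[OH-] = 10^(-4.76)
[OH-] = 1.738e-05 M

1.738e-05 M


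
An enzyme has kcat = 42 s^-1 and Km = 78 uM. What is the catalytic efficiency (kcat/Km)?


Catalytic efficiency = kcat / Km
= 42 / 78
= 0.5385 uM^-1*s^-1

0.5385 uM^-1*s^-1


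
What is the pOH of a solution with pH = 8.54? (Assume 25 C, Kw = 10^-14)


pOH = 14 - pH
pOH = 14 - 8.54
pOH = 5.46

5.46


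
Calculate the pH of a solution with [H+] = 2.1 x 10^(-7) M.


pH = -log10([H+])
pH = -log10(2.1 x 10^(-7))
pH = 6.6778

6.6778


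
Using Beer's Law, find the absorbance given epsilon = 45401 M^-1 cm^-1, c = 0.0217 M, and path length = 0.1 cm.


A = epsilon * c * l
A = 45401 * 0.0217 * 0.1
A = 98.5202

98.5202


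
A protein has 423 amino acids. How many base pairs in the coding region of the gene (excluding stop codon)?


Each amino acid = 1 codon = 3 bp
bp = 423 * 3 = 1269 bp

1269 bp


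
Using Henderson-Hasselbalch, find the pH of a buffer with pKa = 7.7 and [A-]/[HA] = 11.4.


pH = pKa + log10([A-]/[HA])
pH = 7.7 + log10(11.4)
pH = 8.7569

8.7569


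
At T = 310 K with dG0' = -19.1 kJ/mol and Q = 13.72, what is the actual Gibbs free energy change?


dG = dG0' + RT * ln(Q) / 1000
dG = -19.1 + 8.314 * 310 * ln(13.72) / 1000
dG = -12.3503 kJ/mol

-12.3503 kJ/mol


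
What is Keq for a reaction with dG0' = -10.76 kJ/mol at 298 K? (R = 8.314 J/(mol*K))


Keq = exp(-dG0 * 1000 / (R * T))
Keq = exp(-(-10.76) * 1000 / (8.314 * 298))
Keq = 76.9351

76.9351


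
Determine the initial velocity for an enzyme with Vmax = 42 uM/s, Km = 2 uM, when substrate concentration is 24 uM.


v = Vmax * [S] / (Km + [S])
v = 42 * 24 / (2 + 24)
v = 38.7692 uM/s

38.7692 uM/s


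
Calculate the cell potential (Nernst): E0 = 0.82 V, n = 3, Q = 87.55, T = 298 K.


E = E0 - (RT/nF) * ln(Q)
E = 0.82 - (8.314 * 298 / (3 * 96485)) * ln(87.55)
E = 0.7817 V

0.7817 V


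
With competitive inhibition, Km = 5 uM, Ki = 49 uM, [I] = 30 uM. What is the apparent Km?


Km_app = Km * (1 + [I]/Ki)
Km_app = 5 * (1 + 30/49)
Km_app = 8.0612 uM

8.0612 uM


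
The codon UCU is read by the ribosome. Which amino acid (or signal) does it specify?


Standard genetic code lookup.
Codon UCU -> Ser

Ser


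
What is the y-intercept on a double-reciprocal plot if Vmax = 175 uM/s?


y-intercept = 1/Vmax
= 1/175
= 0.0057 s/uM

0.0057 s/uM


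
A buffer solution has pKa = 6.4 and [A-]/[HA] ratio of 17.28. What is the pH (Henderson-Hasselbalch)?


pH = pKa + log10([A-]/[HA])
pH = 6.4 + log10(17.28)
pH = 7.6375

7.6375


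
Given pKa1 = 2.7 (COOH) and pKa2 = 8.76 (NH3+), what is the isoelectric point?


pI = (pKa1 + pKa2) / 2
pI = (2.7 + 8.76) / 2
pI = 5.73

5.73


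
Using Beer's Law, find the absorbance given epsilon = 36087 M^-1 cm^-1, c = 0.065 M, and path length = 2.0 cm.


A = epsilon * c * l
A = 36087 * 0.065 * 2.0
A = 4691.31

4691.31


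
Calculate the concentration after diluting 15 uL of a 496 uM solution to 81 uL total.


C2 = C1 * V1 / V2
C2 = 496 * 15 / 81
C2 = 91.8519 uM

91.8519 uM


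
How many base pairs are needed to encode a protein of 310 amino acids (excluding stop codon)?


Each amino acid = 1 codon = 3 bp
bp = 310 * 3 = 930 bp

930 bp


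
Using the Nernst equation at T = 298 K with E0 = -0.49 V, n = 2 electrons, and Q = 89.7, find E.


E = E0 - (RT/nF) * ln(Q)
E = -0.49 - (8.314 * 298 / (2 * 96485)) * ln(89.7)
E = -0.5477 V

-0.5477 V


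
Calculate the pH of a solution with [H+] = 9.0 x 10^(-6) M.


pH = -log10([H+])
pH = -log10(9.0 x 10^(-6))
pH = 5.0458

5.0458


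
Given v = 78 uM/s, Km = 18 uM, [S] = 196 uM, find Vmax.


Vmax = v * (Km + [S]) / [S]
Vmax = 78 * (18 + 196) / 196
Vmax = 85.1633 uM/s

85.1633 uM/s


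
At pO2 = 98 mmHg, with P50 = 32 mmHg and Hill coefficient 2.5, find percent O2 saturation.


Y = pO2^n / (P50^n + pO2^n)
Y = 98^2.5 / (32^2.5 + 98^2.5)
Y = 94.26%

94.26%


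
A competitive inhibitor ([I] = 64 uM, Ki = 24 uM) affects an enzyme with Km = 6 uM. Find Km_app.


Km_app = Km * (1 + [I]/Ki)
Km_app = 6 * (1 + 64/24)
Km_app = 22.0 uM

22.0 uM


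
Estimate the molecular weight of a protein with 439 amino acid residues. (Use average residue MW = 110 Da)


MW = n_residues * 110 Da
MW = 439 * 110
MW = 48290 Da

48290 Da


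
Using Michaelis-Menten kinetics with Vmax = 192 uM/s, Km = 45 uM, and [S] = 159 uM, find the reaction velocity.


v = Vmax * [S] / (Km + [S])
v = 192 * 159 / (45 + 159)
v = 149.6471 uM/s

149.6471 uM/s


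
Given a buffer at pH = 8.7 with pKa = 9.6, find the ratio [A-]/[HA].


[A-]/[HA] = 10^(pH - pKa)
= 10^(8.7 - 9.6)
= 0.1259

0.1259


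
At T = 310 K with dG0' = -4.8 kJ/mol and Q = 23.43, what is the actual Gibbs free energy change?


dG = dG0' + RT * ln(Q) / 1000
dG = -4.8 + 8.314 * 310 * ln(23.43) / 1000
dG = 3.329 kJ/mol

3.329 kJ/mol


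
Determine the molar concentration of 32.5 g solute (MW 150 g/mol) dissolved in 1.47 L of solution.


C = (mass / MW) / volume
C = (32.5 / 150) / 1.47
C = 0.1474 M

0.1474 M


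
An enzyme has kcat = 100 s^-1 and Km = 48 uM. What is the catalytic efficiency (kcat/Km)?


Catalytic efficiency = kcat / Km
= 100 / 48
= 2.0833 uM^-1*s^-1

2.0833 uM^-1*s^-1


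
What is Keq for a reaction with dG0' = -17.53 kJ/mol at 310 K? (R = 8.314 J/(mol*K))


Keq = exp(-dG0 * 1000 / (R * T))
Keq = exp(-(-17.53) * 1000 / (8.314 * 310))
Keq = 899.2725

899.2725


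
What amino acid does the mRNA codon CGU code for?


Standard genetic code lookup.
Codon CGU -> Arg

Arg


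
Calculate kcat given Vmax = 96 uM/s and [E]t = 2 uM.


kcat = Vmax / [E]t
kcat = 96 / 2
kcat = 48.0 s^-1

48.0 s^-1


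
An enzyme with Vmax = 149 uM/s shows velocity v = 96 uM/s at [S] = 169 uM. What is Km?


Km = [S] * (Vmax - v) / v
Km = 169 * (149 - 96) / 96
Km = 93.3021 uM

93.3021 uM


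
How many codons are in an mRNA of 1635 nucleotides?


codons = nucleotides / 3
codons = 1635 / 3 = 545

545


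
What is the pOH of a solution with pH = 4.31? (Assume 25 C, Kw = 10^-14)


pOH = 14 - pH
pOH = 14 - 4.31
pOH = 9.69

9.69


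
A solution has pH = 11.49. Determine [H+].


[H+] = 10^(-pH)
[H+] = 10^(-11.49)
[H+] = 3.236e-12 M

3.236e-12 M


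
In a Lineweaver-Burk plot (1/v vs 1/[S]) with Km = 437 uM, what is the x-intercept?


x-intercept = -1/Km
= -1/437
= -0.0023 1/uM

-0.0023 1/uM


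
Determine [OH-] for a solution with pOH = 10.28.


[OH-] = 10^(-pOH)
[OH-] = 10^(-10.28)
[OH-] = 5.248e-11 M

5.248e-11 M


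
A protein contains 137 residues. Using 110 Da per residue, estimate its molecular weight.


MW = n_residues * 110 Da
MW = 137 * 110
MW = 15070 Da

15070 Da


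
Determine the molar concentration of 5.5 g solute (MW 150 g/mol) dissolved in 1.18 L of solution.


C = (mass / MW) / volume
C = (5.5 / 150) / 1.18
C = 0.0311 M

0.0311 M


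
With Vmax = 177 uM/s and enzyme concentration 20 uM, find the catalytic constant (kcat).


kcat = Vmax / [E]t
kcat = 177 / 20
kcat = 8.85 s^-1

8.85 s^-1


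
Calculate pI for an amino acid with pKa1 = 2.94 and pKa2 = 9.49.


pI = (pKa1 + pKa2) / 2
pI = (2.94 + 9.49) / 2
pI = 6.215

6.215


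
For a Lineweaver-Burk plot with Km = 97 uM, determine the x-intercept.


x-intercept = -1/Km
= -1/97
= -0.0103 1/uM

-0.0103 1/uM


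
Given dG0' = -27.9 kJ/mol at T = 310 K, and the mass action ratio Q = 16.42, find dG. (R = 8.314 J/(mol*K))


dG = dG0' + RT * ln(Q) / 1000
dG = -27.9 + 8.314 * 310 * ln(16.42) / 1000
dG = -20.6873 kJ/mol

-20.6873 kJ/mol


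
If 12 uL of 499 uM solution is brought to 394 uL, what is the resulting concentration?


C2 = C1 * V1 / V2
C2 = 499 * 12 / 394
C2 = 15.198 uM

15.198 uM


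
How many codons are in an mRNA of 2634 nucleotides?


codons = nucleotides / 3
codons = 2634 / 3 = 878

878


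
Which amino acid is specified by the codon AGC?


Standard genetic code lookup.
Codon AGC -> Ser

Ser


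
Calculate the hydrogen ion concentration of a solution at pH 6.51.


[H+] = 10^(-pH)
[H+] = 10^(-6.51)
[H+] = 3.090e-07 M

3.090e-07 M


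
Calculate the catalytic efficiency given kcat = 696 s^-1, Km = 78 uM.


Catalytic efficiency = kcat / Km
= 696 / 78
= 8.9231 uM^-1*s^-1

8.9231 uM^-1*s^-1


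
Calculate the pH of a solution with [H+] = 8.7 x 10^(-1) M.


pH = -log10([H+])
pH = -log10(8.7 x 10^(-1))
pH = 0.0605

0.0605


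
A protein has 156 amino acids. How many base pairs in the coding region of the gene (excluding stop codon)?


Each amino acid = 1 codon = 3 bp
bp = 156 * 3 = 468 bp

468 bp


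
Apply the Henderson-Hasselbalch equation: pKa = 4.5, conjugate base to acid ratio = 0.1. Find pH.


pH = pKa + log10([A-]/[HA])
pH = 4.5 + log10(0.1)
pH = 3.5

3.5


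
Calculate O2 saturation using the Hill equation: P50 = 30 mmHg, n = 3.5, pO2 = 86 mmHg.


Y = pO2^n / (P50^n + pO2^n)
Y = 86^3.5 / (30^3.5 + 86^3.5)
Y = 97.55%

97.55%


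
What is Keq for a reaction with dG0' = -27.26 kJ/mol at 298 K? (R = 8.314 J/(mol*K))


Keq = exp(-dG0 * 1000 / (R * T))
Keq = exp(-(-27.26) * 1000 / (8.314 * 298))
Keq = 60036.47

60036.47


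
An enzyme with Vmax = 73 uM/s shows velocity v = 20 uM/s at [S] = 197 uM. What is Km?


Km = [S] * (Vmax - v) / v
Km = 197 * (73 - 20) / 20
Km = 522.05 uM

522.05 uM


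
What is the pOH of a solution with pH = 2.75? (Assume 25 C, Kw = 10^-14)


pOH = 14 - pH
pOH = 14 - 2.75
pOH = 11.25

11.25


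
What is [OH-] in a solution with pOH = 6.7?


[OH-] = 10^(-pOH)
[OH-] = 10^(-6.7)
[OH-] = 1.995e-07 M

1.995e-07 M


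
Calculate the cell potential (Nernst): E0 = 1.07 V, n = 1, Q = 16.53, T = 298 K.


E = E0 - (RT/nF) * ln(Q)
E = 1.07 - (8.314 * 298 / (1 * 96485)) * ln(16.53)
E = 0.998 V

0.998 V


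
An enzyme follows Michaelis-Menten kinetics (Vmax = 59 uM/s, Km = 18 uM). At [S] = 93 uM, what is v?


v = Vmax * [S] / (Km + [S])
v = 59 * 93 / (18 + 93)
v = 49.4324 uM/s

49.4324 uM/s


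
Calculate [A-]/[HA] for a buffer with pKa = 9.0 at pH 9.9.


[A-]/[HA] = 10^(pH - pKa)
= 10^(9.9 - 9.0)
= 7.9433

7.9433


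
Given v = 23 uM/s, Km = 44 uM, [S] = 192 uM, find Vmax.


Vmax = v * (Km + [S]) / [S]
Vmax = 23 * (44 + 192) / 192
Vmax = 28.2708 uM/s

28.2708 uM/s


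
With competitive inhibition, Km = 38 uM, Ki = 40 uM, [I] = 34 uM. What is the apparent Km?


Km_app = Km * (1 + [I]/Ki)
Km_app = 38 * (1 + 34/40)
Km_app = 70.3 uM

70.3 uM


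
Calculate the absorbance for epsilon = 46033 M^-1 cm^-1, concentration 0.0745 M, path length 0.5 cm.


A = epsilon * c * l
A = 46033 * 0.0745 * 0.5
A = 1714.7292

1714.7292


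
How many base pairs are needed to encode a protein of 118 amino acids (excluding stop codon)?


Each amino acid = 1 codon = 3 bp
bp = 118 * 3 = 354 bp

354 bp


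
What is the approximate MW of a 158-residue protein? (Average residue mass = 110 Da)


MW = n_residues * 110 Da
MW = 158 * 110
MW = 17380 Da

17380 Da


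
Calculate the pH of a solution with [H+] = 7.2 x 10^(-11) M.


pH = -log10([H+])
pH = -log10(7.2 x 10^(-11))
pH = 10.1427

10.1427


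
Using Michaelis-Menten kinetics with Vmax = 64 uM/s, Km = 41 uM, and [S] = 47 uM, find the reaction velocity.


v = Vmax * [S] / (Km + [S])
v = 64 * 47 / (41 + 47)
v = 34.1818 uM/s

34.1818 uM/s


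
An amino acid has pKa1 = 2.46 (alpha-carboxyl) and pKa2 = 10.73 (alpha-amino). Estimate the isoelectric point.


pI = (pKa1 + pKa2) / 2
pI = (2.46 + 10.73) / 2
pI = 6.595

6.595


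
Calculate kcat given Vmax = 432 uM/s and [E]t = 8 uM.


kcat = Vmax / [E]t
kcat = 432 / 8
kcat = 54.0 s^-1

54.0 s^-1


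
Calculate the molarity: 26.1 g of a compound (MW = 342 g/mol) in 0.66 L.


C = (mass / MW) / volume
C = (26.1 / 342) / 0.66
C = 0.1156 M

0.1156 M


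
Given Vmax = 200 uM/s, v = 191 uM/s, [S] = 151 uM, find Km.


Km = [S] * (Vmax - v) / v
Km = 151 * (200 - 191) / 191
Km = 7.1152 uM

7.1152 uM


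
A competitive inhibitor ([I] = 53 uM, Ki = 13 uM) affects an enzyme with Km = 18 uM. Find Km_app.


Km_app = Km * (1 + [I]/Ki)
Km_app = 18 * (1 + 53/13)
Km_app = 91.3846 uM

91.3846 uM


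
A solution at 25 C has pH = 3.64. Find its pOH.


pOH = 14 - pH
pOH = 14 - 3.64
pOH = 10.36

10.36


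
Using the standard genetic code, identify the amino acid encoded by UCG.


Standard genetic code lookup.
Codon UCG -> Ser

Ser


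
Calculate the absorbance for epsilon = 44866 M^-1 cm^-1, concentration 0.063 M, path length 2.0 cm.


A = epsilon * c * l
A = 44866 * 0.063 * 2.0
A = 5653.116

5653.116


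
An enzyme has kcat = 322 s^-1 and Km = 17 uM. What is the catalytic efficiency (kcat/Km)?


Catalytic efficiency = kcat / Km
= 322 / 17
= 18.9412 uM^-1*s^-1

18.9412 uM^-1*s^-1


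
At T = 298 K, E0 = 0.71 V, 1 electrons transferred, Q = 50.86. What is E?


E = E0 - (RT/nF) * ln(Q)
E = 0.71 - (8.314 * 298 / (1 * 96485)) * ln(50.86)
E = 0.6091 V

0.6091 V


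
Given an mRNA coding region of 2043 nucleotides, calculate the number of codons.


codons = nucleotides / 3
codons = 2043 / 3 = 681

681


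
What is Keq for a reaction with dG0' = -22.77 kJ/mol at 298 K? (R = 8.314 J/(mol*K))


Keq = exp(-dG0 * 1000 / (R * T))
Keq = exp(-(-22.77) * 1000 / (8.314 * 298))
Keq = 9803.0551

9803.0551


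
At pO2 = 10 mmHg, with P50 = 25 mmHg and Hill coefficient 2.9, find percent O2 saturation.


Y = pO2^n / (P50^n + pO2^n)
Y = 10^2.9 / (25^2.9 + 10^2.9)
Y = 6.55%

6.55%


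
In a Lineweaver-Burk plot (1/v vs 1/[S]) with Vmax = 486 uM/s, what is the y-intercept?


y-intercept = 1/Vmax
= 1/486
= 0.0021 s/uM

0.0021 s/uM


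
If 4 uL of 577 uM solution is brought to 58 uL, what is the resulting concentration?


C2 = C1 * V1 / V2
C2 = 577 * 4 / 58
C2 = 39.7931 uM

39.7931 uM


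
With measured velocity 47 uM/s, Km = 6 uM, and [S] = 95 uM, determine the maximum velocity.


Vmax = v * (Km + [S]) / [S]
Vmax = 47 * (6 + 95) / 95
Vmax = 49.9684 uM/s

49.9684 uM/s


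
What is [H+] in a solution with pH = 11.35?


[H+] = 10^(-pH)
[H+] = 10^(-11.35)
[H+] = 4.467e-12 M

4.467e-12 M


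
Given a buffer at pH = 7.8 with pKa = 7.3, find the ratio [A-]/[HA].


[A-]/[HA] = 10^(pH - pKa)
= 10^(7.8 - 7.3)
= 3.1623

3.1623


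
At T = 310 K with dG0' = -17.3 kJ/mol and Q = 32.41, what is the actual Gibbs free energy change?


dG = dG0' + RT * ln(Q) / 1000
dG = -17.3 + 8.314 * 310 * ln(32.41) / 1000
dG = -8.3348 kJ/mol

-8.3348 kJ/mol


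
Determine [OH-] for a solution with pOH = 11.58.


[OH-] = 10^(-pOH)
[OH-] = 10^(-11.58)
[OH-] = 2.630e-12 M

2.630e-12 M


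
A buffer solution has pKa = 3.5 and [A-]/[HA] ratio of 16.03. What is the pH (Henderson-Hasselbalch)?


pH = pKa + log10([A-]/[HA])
pH = 3.5 + log10(16.03)
pH = 4.7049

4.7049


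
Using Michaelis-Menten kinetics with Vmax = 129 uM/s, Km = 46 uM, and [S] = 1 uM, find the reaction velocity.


v = Vmax * [S] / (Km + [S])
v = 129 * 1 / (46 + 1)
v = 2.7447 uM/s

2.7447 uM/s


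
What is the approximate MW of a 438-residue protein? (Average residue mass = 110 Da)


MW = n_residues * 110 Da
MW = 438 * 110
MW = 48180 Da

48180 Da


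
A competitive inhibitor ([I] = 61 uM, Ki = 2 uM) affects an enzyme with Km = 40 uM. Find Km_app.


Km_app = Km * (1 + [I]/Ki)
Km_app = 40 * (1 + 61/2)
Km_app = 1260.0 uM

1260.0 uM


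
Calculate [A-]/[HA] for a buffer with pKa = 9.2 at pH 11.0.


[A-]/[HA] = 10^(pH - pKa)
= 10^(11.0 - 9.2)
= 63.0957

63.0957


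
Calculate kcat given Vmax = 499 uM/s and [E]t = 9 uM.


kcat = Vmax / [E]t
kcat = 499 / 9
kcat = 55.4444 s^-1

55.4444 s^-1


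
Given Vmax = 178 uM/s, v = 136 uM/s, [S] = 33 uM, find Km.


Km = [S] * (Vmax - v) / v
Km = 33 * (178 - 136) / 136
Km = 10.1912 uM

10.1912 uM


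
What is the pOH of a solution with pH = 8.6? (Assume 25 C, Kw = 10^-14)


pOH = 14 - pH
pOH = 14 - 8.6
pOH = 5.4

5.4


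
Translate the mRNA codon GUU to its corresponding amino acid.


Standard genetic code lookup.
Codon GUU -> Val

Val


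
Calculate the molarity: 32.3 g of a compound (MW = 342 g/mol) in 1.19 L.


C = (mass / MW) / volume
C = (32.3 / 342) / 1.19
C = 0.0794 M

0.0794 M


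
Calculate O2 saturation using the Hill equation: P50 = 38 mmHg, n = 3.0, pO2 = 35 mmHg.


Y = pO2^n / (P50^n + pO2^n)
Y = 35^3.0 / (38^3.0 + 35^3.0)
Y = 43.86%

43.86%


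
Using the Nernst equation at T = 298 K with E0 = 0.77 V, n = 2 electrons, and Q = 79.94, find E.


E = E0 - (RT/nF) * ln(Q)
E = 0.77 - (8.314 * 298 / (2 * 96485)) * ln(79.94)
E = 0.7137 V

0.7137 V


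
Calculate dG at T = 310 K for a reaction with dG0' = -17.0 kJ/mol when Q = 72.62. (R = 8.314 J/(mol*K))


dG = dG0' + RT * ln(Q) / 1000
dG = -17.0 + 8.314 * 310 * ln(72.62) / 1000
dG = -5.9555 kJ/mol

-5.9555 kJ/mol


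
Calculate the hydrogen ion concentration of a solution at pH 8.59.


[H+] = 10^(-pH)
[H+] = 10^(-8.59)
[H+] = 2.570e-09 M

2.570e-09 M


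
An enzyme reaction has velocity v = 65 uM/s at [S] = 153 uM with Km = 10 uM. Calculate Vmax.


Vmax = v * (Km + [S]) / [S]
Vmax = 65 * (10 + 153) / 153
Vmax = 69.2484 uM/s

69.2484 uM/s


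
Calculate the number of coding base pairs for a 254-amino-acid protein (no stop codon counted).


Each amino acid = 1 codon = 3 bp
bp = 254 * 3 = 762 bp

762 bp


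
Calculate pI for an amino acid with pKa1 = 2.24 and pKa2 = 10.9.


pI = (pKa1 + pKa2) / 2
pI = (2.24 + 10.9) / 2
pI = 6.57

6.57


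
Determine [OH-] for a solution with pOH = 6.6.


[OH-] = 10^(-pOH)
[OH-] = 10^(-6.6)
[OH-] = 2.512e-07 M

2.512e-07 M


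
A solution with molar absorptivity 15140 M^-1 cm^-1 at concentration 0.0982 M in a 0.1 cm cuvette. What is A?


A = epsilon * c * l
A = 15140 * 0.0982 * 0.1
A = 148.6748

148.6748


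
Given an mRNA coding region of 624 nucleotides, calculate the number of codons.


codons = nucleotides / 3
codons = 624 / 3 = 208

208


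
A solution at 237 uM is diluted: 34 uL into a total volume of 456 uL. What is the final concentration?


C2 = C1 * V1 / V2
C2 = 237 * 34 / 456
C2 = 17.6711 uM

17.6711 uM


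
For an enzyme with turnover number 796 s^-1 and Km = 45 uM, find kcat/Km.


Catalytic efficiency = kcat / Km
= 796 / 45
= 17.6889 uM^-1*s^-1

17.6889 uM^-1*s^-1


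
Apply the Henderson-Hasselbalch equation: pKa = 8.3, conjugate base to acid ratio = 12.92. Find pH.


pH = pKa + log10([A-]/[HA])
pH = 8.3 + log10(12.92)
pH = 9.4113

9.4113


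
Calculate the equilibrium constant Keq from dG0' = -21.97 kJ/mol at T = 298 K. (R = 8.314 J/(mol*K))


Keq = exp(-dG0 * 1000 / (R * T))
Keq = exp(-(-21.97) * 1000 / (8.314 * 298))
Keq = 7097.8882

7097.8882


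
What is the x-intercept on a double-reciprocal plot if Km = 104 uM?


x-intercept = -1/Km
= -1/104
= -0.0096 1/uM

-0.0096 1/uM


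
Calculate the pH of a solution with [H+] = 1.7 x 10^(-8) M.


pH = -log10([H+])
pH = -log10(1.7 x 10^(-8))
pH = 7.7696

7.7696


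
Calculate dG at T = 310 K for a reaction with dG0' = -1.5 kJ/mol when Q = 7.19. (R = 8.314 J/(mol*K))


dG = dG0' + RT * ln(Q) / 1000
dG = -1.5 + 8.314 * 310 * ln(7.19) / 1000
dG = 3.5843 kJ/mol

3.5843 kJ/mol


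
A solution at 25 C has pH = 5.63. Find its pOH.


pOH = 14 - pH
pOH = 14 - 5.63
pOH = 8.37

8.37


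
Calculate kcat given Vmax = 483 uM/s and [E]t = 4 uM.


kcat = Vmax / [E]t
kcat = 483 / 4
kcat = 120.75 s^-1

120.75 s^-1


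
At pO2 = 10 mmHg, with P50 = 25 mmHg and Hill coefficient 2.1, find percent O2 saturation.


Y = pO2^n / (P50^n + pO2^n)
Y = 10^2.1 / (25^2.1 + 10^2.1)
Y = 12.74%

12.74%


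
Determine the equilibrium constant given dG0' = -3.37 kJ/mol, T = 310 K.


Keq = exp(-dG0 * 1000 / (R * T))
Keq = exp(-(-3.37) * 1000 / (8.314 * 310))
Keq = 3.6971

3.6971


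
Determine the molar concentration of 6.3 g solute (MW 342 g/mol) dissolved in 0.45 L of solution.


C = (mass / MW) / volume
C = (6.3 / 342) / 0.45
C = 0.0409 M

0.0409 M


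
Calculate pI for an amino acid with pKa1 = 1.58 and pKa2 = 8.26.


pI = (pKa1 + pKa2) / 2
pI = (1.58 + 8.26) / 2
pI = 4.92

4.92


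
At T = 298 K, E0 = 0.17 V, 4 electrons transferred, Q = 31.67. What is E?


E = E0 - (RT/nF) * ln(Q)
E = 0.17 - (8.314 * 298 / (4 * 96485)) * ln(31.67)
E = 0.1478 V

0.1478 V


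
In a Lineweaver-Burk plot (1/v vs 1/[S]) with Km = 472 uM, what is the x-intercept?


x-intercept = -1/Km
= -1/472
= -0.0021 1/uM

-0.0021 1/uM


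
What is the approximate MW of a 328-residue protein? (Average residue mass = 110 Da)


MW = n_residues * 110 Da
MW = 328 * 110
MW = 36080 Da

36080 Da


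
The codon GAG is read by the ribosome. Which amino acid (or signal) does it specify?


Standard genetic code lookup.
Codon GAG -> Glu

Glu


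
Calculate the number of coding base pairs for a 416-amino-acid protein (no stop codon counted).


Each amino acid = 1 codon = 3 bp
bp = 416 * 3 = 1248 bp

1248 bp


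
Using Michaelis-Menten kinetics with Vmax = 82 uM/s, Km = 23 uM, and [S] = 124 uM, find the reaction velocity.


v = Vmax * [S] / (Km + [S])
v = 82 * 124 / (23 + 124)
v = 69.1701 uM/s

69.1701 uM/s


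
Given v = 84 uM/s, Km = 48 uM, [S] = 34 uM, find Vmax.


Vmax = v * (Km + [S]) / [S]
Vmax = 84 * (48 + 34) / 34
Vmax = 202.5882 uM/s

202.5882 uM/s


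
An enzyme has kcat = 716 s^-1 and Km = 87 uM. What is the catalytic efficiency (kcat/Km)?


Catalytic efficiency = kcat / Km
= 716 / 87
= 8.2299 uM^-1*s^-1

8.2299 uM^-1*s^-1


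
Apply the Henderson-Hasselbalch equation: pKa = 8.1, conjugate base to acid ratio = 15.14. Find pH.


pH = pKa + log10([A-]/[HA])
pH = 8.1 + log10(15.14)
pH = 9.2801

9.2801


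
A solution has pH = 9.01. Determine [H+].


[H+] = 10^(-pH)
[H+] = 10^(-9.01)
[H+] = 9.772e-10 M

9.772e-10 M


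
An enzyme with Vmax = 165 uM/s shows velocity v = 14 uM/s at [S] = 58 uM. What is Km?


Km = [S] * (Vmax - v) / v
Km = 58 * (165 - 14) / 14
Km = 625.5714 uM

625.5714 uM


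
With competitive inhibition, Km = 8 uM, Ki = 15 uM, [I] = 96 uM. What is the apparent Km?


Km_app = Km * (1 + [I]/Ki)
Km_app = 8 * (1 + 96/15)
Km_app = 59.2 uM

59.2 uM


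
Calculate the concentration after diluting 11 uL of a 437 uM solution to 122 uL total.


C2 = C1 * V1 / V2
C2 = 437 * 11 / 122
C2 = 39.4016 uM

39.4016 uM


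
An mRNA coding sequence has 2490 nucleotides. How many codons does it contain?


codons = nucleotides / 3
codons = 2490 / 3 = 830

830


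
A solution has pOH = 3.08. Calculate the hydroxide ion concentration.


[OH-] = 10^(-pOH)
[OH-] = 10^(-3.08)
[OH-] = 8.318e-04 M

8.318e-04 M


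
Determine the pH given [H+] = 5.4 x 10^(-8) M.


pH = -log10([H+])
pH = -log10(5.4 x 10^(-8))
pH = 7.2676

7.2676


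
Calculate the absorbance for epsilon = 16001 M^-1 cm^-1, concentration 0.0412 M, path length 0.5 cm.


A = epsilon * c * l
A = 16001 * 0.0412 * 0.5
A = 329.6206

329.6206


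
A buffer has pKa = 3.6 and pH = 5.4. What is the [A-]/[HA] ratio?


[A-]/[HA] = 10^(pH - pKa)
= 10^(5.4 - 3.6)
= 63.0957

63.0957


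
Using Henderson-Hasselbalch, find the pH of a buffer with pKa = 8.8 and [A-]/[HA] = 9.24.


pH = pKa + log10([A-]/[HA])
pH = 8.8 + log10(9.24)
pH = 9.7657

9.7657


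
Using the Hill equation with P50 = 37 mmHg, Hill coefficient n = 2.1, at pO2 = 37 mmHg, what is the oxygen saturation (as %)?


Y = pO2^n / (P50^n + pO2^n)
Y = 37^2.1 / (37^2.1 + 37^2.1)
Y = 50.0%

50.0%


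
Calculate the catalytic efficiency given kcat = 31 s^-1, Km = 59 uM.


Catalytic efficiency = kcat / Km
= 31 / 59
= 0.5254 uM^-1*s^-1

0.5254 uM^-1*s^-1


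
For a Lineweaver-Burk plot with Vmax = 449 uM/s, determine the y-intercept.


y-intercept = 1/Vmax
= 1/449
= 0.0022 s/uM

0.0022 s/uM


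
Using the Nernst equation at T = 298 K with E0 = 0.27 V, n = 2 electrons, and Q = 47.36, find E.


E = E0 - (RT/nF) * ln(Q)
E = 0.27 - (8.314 * 298 / (2 * 96485)) * ln(47.36)
E = 0.2205 V

0.2205 V


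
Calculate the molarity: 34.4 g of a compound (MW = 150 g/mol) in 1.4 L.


C = (mass / MW) / volume
C = (34.4 / 150) / 1.4
C = 0.1638 M

0.1638 M


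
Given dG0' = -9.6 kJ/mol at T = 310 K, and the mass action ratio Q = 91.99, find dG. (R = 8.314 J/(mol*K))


dG = dG0' + RT * ln(Q) / 1000
dG = -9.6 + 8.314 * 310 * ln(91.99) / 1000
dG = 2.0539 kJ/mol

2.0539 kJ/mol


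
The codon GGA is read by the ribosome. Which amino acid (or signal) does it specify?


Standard genetic code lookup.
Codon GGA -> Gly

Gly


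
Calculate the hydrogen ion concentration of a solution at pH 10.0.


[H+] = 10^(-pH)
[H+] = 10^(-10.0)
[H+] = 1.000e-10 M

1.000e-10 M


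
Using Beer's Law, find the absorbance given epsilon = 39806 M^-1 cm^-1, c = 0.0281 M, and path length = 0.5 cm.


A = epsilon * c * l
A = 39806 * 0.0281 * 0.5
A = 559.2743

559.2743


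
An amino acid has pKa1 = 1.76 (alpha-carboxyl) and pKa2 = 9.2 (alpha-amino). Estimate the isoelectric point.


pI = (pKa1 + pKa2) / 2
pI = (1.76 + 9.2) / 2
pI = 5.48

5.48


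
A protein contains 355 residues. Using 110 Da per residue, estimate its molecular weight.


MW = n_residues * 110 Da
MW = 355 * 110
MW = 39050 Da

39050 Da
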